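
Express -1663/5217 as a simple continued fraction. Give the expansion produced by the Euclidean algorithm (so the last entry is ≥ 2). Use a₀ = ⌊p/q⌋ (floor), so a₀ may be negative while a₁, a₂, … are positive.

[-1; 1, 2, 7, 3, 2, 2, 13]

-1663 = -1×5217 + 3554
5217 = 1×3554 + 1663
3554 = 2×1663 + 228
1663 = 7×228 + 67
228 = 3×67 + 27
67 = 2×27 + 13
27 = 2×13 + 1
13 = 13×1 + 0  (stop)
So -1663/5217 = [-1; 1, 2, 7, 3, 2, 2, 13].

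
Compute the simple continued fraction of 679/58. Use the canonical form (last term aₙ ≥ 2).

679 = 11×58 + 41
58 = 1×41 + 17
41 = 2×17 + 7
17 = 2×7 + 3
7 = 2×3 + 1
3 = 3×1 + 0  (stop)
So 679/58 = [11; 1, 2, 2, 2, 3].

[11; 1, 2, 2, 2, 3]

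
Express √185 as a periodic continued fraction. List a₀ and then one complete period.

[13; 1, 1, 1, 1, 26]

a₀ = ⌊√185⌋ = 13.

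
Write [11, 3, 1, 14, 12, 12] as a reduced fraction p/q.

Using pₖ = aₖpₖ₋₁ + pₖ₋₂ and qₖ = aₖqₖ₋₁ + qₖ₋₂:
  k=0: a=11, p=11, q=1
  k=1: a=3, p=34, q=3
  k=2: a=1, p=45, q=4
  k=3: a=14, p=664, q=59
  k=4: a=12, p=8013, q=712
  k=5: a=12, p=96820, q=8603

96820/8603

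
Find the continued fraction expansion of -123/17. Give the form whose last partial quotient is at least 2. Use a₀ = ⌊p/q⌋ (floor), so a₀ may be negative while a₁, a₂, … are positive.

[-8; 1, 3, 4]

-123 = -8*17 + 13
17 = 1*13 + 4
13 = 3*4 + 1
4 = 4*1 + 0  (stop)
So -123/17 = [-8; 1, 3, 4].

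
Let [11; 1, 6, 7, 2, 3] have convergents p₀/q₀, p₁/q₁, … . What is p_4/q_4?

1269/107

Using pₖ = aₖpₖ₋₁ + pₖ₋₂, qₖ = aₖqₖ₋₁ + qₖ₋₂ (with p₋₁=1, p₋₂=0, q₋₁=0, q₋₂=1):
  k=0: a=11, p=11, q=1
  k=1: a=1, p=12, q=1
  k=2: a=6, p=83, q=7
  k=3: a=7, p=593, q=50
  k=4: a=2, p=1269, q=107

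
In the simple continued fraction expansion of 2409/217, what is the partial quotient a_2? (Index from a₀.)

2409 = 11·217 + 22   →  a_0 = 11
217 = 9·22 + 19   →  a_1 = 9
22 = 1·19 + 3   →  a_2 = 1

1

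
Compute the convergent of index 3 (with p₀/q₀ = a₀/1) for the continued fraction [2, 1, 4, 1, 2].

Using pₖ = aₖpₖ₋₁ + pₖ₋₂, qₖ = aₖqₖ₋₁ + qₖ₋₂ (with p₋₁=1, p₋₂=0, q₋₁=0, q₋₂=1):
  k=0: a=2, p=2, q=1
  k=1: a=1, p=3, q=1
  k=2: a=4, p=14, q=5
  k=3: a=1, p=17, q=6

17/6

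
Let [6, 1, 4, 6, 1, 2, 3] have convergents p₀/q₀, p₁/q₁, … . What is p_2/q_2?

34/5

Using pₖ = aₖpₖ₋₁ + pₖ₋₂, qₖ = aₖqₖ₋₁ + qₖ₋₂ (with p₋₁=1, p₋₂=0, q₋₁=0, q₋₂=1):
  k=0: a=6, p=6, q=1
  k=1: a=1, p=7, q=1
  k=2: a=4, p=34, q=5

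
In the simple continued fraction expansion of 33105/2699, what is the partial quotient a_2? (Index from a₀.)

1

33105 = 12·2699 + 717   →  a_0 = 12
2699 = 3·717 + 548   →  a_1 = 3
717 = 1·548 + 169   →  a_2 = 1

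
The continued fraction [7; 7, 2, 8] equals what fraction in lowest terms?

Using pₖ = aₖpₖ₋₁ + pₖ₋₂ and qₖ = aₖqₖ₋₁ + qₖ₋₂:
  k=0: a=7, p=7, q=1
  k=1: a=7, p=50, q=7
  k=2: a=2, p=107, q=15
  k=3: a=8, p=906, q=127

906/127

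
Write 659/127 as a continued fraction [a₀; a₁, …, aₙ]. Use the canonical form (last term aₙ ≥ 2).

659 = 5·127 + 24
127 = 5·24 + 7
24 = 3·7 + 3
7 = 2·3 + 1
3 = 3·1 + 0  (stop)
So 659/127 = [5; 5, 3, 2, 3].

[5; 5, 3, 2, 3]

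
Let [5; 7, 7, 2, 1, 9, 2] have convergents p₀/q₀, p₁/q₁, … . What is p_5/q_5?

7813/1520

Using pₖ = aₖpₖ₋₁ + pₖ₋₂, qₖ = aₖqₖ₋₁ + qₖ₋₂ (with p₋₁=1, p₋₂=0, q₋₁=0, q₋₂=1):
  k=0: a=5, p=5, q=1
  k=1: a=7, p=36, q=7
  k=2: a=7, p=257, q=50
  k=3: a=2, p=550, q=107
  k=4: a=1, p=807, q=157
  k=5: a=9, p=7813, q=1520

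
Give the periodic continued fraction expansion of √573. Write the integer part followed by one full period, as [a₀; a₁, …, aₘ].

[23; 1, 14, 1, 46]

a₀ = ⌊√573⌋ = 23.
With m₀=0, d₀=1 and mₖ₊₁ = dₖaₖ − mₖ, dₖ₊₁ = (n − mₖ₊₁²)/dₖ, aₖ₊₁ = ⌊(a₀+mₖ₊₁)/dₖ₊₁⌋:
  k=1: m=23, d=44, a=1
  k=2: m=21, d=3, a=14
  k=3: m=21, d=44, a=1
  k=4: m=23, d=1, a=46
d=1 and a=2a₀=46 at k=4, so the next step gives (m, d) = (23, 44) again — its k=1 value — and the period has length 4.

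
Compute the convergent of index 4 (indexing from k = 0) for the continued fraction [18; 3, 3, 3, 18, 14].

Using pₖ = aₖpₖ₋₁ + pₖ₋₂, qₖ = aₖqₖ₋₁ + qₖ₋₂ (with p₋₁=1, p₋₂=0, q₋₁=0, q₋₂=1):
  k=0: a=18, p=18, q=1
  k=1: a=3, p=55, q=3
  k=2: a=3, p=183, q=10
  k=3: a=3, p=604, q=33
  k=4: a=18, p=11055, q=604

11055/604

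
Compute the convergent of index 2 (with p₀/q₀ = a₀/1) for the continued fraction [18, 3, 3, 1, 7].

Using pₖ = aₖpₖ₋₁ + pₖ₋₂, qₖ = aₖqₖ₋₁ + qₖ₋₂ (with p₋₁=1, p₋₂=0, q₋₁=0, q₋₂=1):
  k=0: a=18, p=18, q=1
  k=1: a=3, p=55, q=3
  k=2: a=3, p=183, q=10

183/10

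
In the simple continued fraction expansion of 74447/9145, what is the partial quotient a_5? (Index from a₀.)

74447 = 8·9145 + 1287   →  a_0 = 8
9145 = 7·1287 + 136   →  a_1 = 7
1287 = 9·136 + 63   →  a_2 = 9
136 = 2·63 + 10   →  a_3 = 2
63 = 6·10 + 3   →  a_4 = 6
10 = 3·3 + 1   →  a_5 = 3

3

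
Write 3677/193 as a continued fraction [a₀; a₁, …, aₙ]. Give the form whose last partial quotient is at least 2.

[19; 19, 3, 3]

3677 = 19*193 + 10
193 = 19*10 + 3
10 = 3*3 + 1
3 = 3*1 + 0  (stop)
So 3677/193 = [19; 19, 3, 3].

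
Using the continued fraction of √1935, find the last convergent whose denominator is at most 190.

√1935 = [43; 1, 86, …] (period length 2).
Convergents:
  p_0/q_0 = 43/1
  p_1/q_1 = 44/1
  p_2/q_2 = 3827/87
  p_3/q_3 = 3871/88
  p_4/q_4 = 336733/7655
q_3 = 88 ≤ 190 < 7655 = q_4, so the answer is 3871/88.

3871/88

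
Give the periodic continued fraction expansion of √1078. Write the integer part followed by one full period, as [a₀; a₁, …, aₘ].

[32; 1, 4, 1, 64]

a₀ = ⌊√1078⌋ = 32.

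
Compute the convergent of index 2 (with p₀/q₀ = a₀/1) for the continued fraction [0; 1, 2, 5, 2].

2/3

Using pₖ = aₖpₖ₋₁ + pₖ₋₂, qₖ = aₖqₖ₋₁ + qₖ₋₂ (with p₋₁=1, p₋₂=0, q₋₁=0, q₋₂=1):
  k=0: a=0, p=0, q=1
  k=1: a=1, p=1, q=1
  k=2: a=2, p=2, q=3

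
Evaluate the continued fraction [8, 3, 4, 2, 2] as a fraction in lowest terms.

Using pₖ = aₖpₖ₋₁ + pₖ₋₂ and qₖ = aₖqₖ₋₁ + qₖ₋₂:
  k=0: a=8, p=8, q=1
  k=1: a=3, p=25, q=3
  k=2: a=4, p=108, q=13
  k=3: a=2, p=241, q=29
  k=4: a=2, p=590, q=71

590/71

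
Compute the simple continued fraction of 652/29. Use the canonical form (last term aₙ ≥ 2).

652 = 22·29 + 14
29 = 2·14 + 1
14 = 14·1 + 0  (stop)
So 652/29 = [22; 2, 14].

[22; 2, 14]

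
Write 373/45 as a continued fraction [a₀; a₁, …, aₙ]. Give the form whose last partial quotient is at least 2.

373 = 8×45 + 13
45 = 3×13 + 6
13 = 2×6 + 1
6 = 6×1 + 0  (stop)
So 373/45 = [8; 3, 2, 6].

[8; 3, 2, 6]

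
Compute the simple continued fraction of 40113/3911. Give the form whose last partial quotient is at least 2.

[10; 3, 1, 8, 1, 13, 2, 3]

40113 = 10·3911 + 1003
3911 = 3·1003 + 902
1003 = 1·902 + 101
902 = 8·101 + 94
101 = 1·94 + 7
94 = 13·7 + 3
7 = 2·3 + 1
3 = 3·1 + 0  (stop)
So 40113/3911 = [10; 3, 1, 8, 1, 13, 2, 3].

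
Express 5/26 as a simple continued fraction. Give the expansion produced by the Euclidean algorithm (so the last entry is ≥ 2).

5 = 0·26 + 5
26 = 5·5 + 1
5 = 5·1 + 0  (stop)
So 5/26 = [0; 5, 5].

[0; 5, 5]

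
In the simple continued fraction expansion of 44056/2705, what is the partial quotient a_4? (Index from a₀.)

44056 = 16·2705 + 776   →  a_0 = 16
2705 = 3·776 + 377   →  a_1 = 3
776 = 2·377 + 22   →  a_2 = 2
377 = 17·22 + 3   →  a_3 = 17
22 = 7·3 + 1   →  a_4 = 7

7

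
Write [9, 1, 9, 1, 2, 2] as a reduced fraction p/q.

Fold from the inside: start with 2/1.
  2 + 1/2 = 5/2
  1 + 2/5 = 7/5
  9 + 5/7 = 68/7
  1 + 7/68 = 75/68
  9 + 68/75 = 743/75

743/75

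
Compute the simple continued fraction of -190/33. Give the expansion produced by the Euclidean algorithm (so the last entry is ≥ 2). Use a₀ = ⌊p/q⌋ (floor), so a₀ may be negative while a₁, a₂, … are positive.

[-6; 4, 8]

-190 = -6·33 + 8
33 = 4·8 + 1
8 = 8·1 + 0  (stop)
So -190/33 = [-6; 4, 8].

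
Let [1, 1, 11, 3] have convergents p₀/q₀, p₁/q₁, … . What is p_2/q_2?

23/12

Using pₖ = aₖpₖ₋₁ + pₖ₋₂, qₖ = aₖqₖ₋₁ + qₖ₋₂ (with p₋₁=1, p₋₂=0, q₋₁=0, q₋₂=1):
  k=0: a=1, p=1, q=1
  k=1: a=1, p=2, q=1
  k=2: a=11, p=23, q=12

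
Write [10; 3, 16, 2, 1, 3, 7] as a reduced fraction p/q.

Using pₖ = aₖpₖ₋₁ + pₖ₋₂ and qₖ = aₖqₖ₋₁ + qₖ₋₂:
  k=0: a=10, p=10, q=1
  k=1: a=3, p=31, q=3
  k=2: a=16, p=506, q=49
  k=3: a=2, p=1043, q=101
  k=4: a=1, p=1549, q=150
  k=5: a=3, p=5690, q=551
  k=6: a=7, p=41379, q=4007

41379/4007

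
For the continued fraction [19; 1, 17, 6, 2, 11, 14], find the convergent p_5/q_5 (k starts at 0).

53951/2705

Using pₖ = aₖpₖ₋₁ + pₖ₋₂, qₖ = aₖqₖ₋₁ + qₖ₋₂ (with p₋₁=1, p₋₂=0, q₋₁=0, q₋₂=1):
  k=0: a=19, p=19, q=1
  k=1: a=1, p=20, q=1
  k=2: a=17, p=359, q=18
  k=3: a=6, p=2174, q=109
  k=4: a=2, p=4707, q=236
  k=5: a=11, p=53951, q=2705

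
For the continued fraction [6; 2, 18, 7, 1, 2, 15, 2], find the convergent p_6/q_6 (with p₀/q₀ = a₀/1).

Using pₖ = aₖpₖ₋₁ + pₖ₋₂, qₖ = aₖqₖ₋₁ + qₖ₋₂ (with p₋₁=1, p₋₂=0, q₋₁=0, q₋₂=1):
  k=0: a=6, p=6, q=1
  k=1: a=2, p=13, q=2
  k=2: a=18, p=240, q=37
  k=3: a=7, p=1693, q=261
  k=4: a=1, p=1933, q=298
  k=5: a=2, p=5559, q=857
  k=6: a=15, p=85318, q=13153

85318/13153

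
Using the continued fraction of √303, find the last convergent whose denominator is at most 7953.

86843/4989

√303 = [17; 2, 2, 5, 2, 2, 34, …] (period length 6).
Convergents:
  p_0/q_0 = 17/1
  p_1/q_1 = 35/2
  p_2/q_2 = 87/5
  p_3/q_3 = 470/27
  p_4/q_4 = 1027/59
  p_5/q_5 = 2524/145
  p_6/q_6 = 86843/4989
  p_7/q_7 = 176210/10123
q_6 = 4989 ≤ 7953 < 10123 = q_7, so the answer is 86843/4989.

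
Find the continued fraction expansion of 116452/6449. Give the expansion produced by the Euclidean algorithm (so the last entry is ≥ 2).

[18; 17, 2, 3, 17, 3]

116452 = 18×6449 + 370
6449 = 17×370 + 159
370 = 2×159 + 52
159 = 3×52 + 3
52 = 17×3 + 1
3 = 3×1 + 0  (stop)
So 116452/6449 = [18; 17, 2, 3, 17, 3].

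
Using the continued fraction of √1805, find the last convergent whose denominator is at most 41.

√1805 = [42; 2, 16, 2, 84, …] (period length 4).
Convergents:
  p_0/q_0 = 42/1
  p_1/q_1 = 85/2
  p_2/q_2 = 1402/33
  p_3/q_3 = 2889/68
q_2 = 33 ≤ 41 < 68 = q_3, so the answer is 1402/33.

1402/33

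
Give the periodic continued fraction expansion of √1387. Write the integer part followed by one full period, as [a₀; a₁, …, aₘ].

a₀ = ⌊√1387⌋ = 37.
With m₀=0, d₀=1 and mₖ₊₁ = dₖaₖ − mₖ, dₖ₊₁ = (n − mₖ₊₁²)/dₖ, aₖ₊₁ = ⌊(a₀+mₖ₊₁)/dₖ₊₁⌋:
  k=1: m=37, d=18, a=4
  k=2: m=35, d=9, a=8
  k=3: m=37, d=2, a=37
  k=4: m=37, d=9, a=8
  k=5: m=35, d=18, a=4
  k=6: m=37, d=1, a=74
d=1 and a=2a₀=74 at k=6, so the next step gives (m, d) = (37, 18) again — its k=1 value — and the period has length 6.

[37; 4, 8, 37, 8, 4, 74]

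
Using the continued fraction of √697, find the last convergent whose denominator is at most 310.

√697 = [26; 2, 2, 52, …] (period length 3).
Convergents:
  p_0/q_0 = 26/1
  p_1/q_1 = 53/2
  p_2/q_2 = 132/5
  p_3/q_3 = 6917/262
  p_4/q_4 = 13966/529
q_3 = 262 ≤ 310 < 529 = q_4, so the answer is 6917/262.

6917/262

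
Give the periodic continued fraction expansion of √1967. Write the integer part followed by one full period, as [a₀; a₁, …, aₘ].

[44; 2, 1, 5, 1, 2, 88]

a₀ = ⌊√1967⌋ = 44.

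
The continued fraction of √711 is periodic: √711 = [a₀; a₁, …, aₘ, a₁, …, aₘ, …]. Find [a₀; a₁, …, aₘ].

[26; 1, 1, 1, 52]

a₀ = ⌊√711⌋ = 26.
With m₀=0, d₀=1 and mₖ₊₁ = dₖaₖ − mₖ, dₖ₊₁ = (n − mₖ₊₁²)/dₖ, aₖ₊₁ = ⌊(a₀+mₖ₊₁)/dₖ₊₁⌋:
  k=1: m=26, d=35, a=1
  k=2: m=9, d=18, a=1
  k=3: m=9, d=35, a=1
  k=4: m=26, d=1, a=52
d=1 and a=2a₀=52 at k=4, so the next step gives (m, d) = (26, 35) again — its k=1 value — and the period has length 4.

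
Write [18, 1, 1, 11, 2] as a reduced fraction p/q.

Fold from the inside: start with 2/1.
  11 + 1/2 = 23/2
  1 + 2/23 = 25/23
  1 + 23/25 = 48/25
  18 + 25/48 = 889/48

889/48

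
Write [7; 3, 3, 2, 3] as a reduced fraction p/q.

Using pₖ = aₖpₖ₋₁ + pₖ₋₂ and qₖ = aₖqₖ₋₁ + qₖ₋₂:
  k=0: a=7, p=7, q=1
  k=1: a=3, p=22, q=3
  k=2: a=3, p=73, q=10
  k=3: a=2, p=168, q=23
  k=4: a=3, p=577, q=79

577/79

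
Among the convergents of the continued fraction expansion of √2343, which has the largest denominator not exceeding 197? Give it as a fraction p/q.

√2343 = [48; 2, 2, 8, 2, 2, 96, …] (period length 6).
Convergents:
  p_0/q_0 = 48/1
  p_1/q_1 = 97/2
  p_2/q_2 = 242/5
  p_3/q_3 = 2033/42
  p_4/q_4 = 4308/89
  p_5/q_5 = 10649/220
q_4 = 89 ≤ 197 < 220 = q_5, so the answer is 4308/89.

4308/89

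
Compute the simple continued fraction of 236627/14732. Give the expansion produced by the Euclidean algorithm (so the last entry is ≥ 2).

[16; 16, 9, 1, 17, 2, 2]

236627 = 16×14732 + 915
14732 = 16×915 + 92
915 = 9×92 + 87
92 = 1×87 + 5
87 = 17×5 + 2
5 = 2×2 + 1
2 = 2×1 + 0  (stop)
So 236627/14732 = [16; 16, 9, 1, 17, 2, 2].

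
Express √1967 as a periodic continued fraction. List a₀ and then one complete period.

[44; 2, 1, 5, 1, 2, 88]

a₀ = ⌊√1967⌋ = 44.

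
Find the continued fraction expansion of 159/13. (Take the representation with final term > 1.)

159 = 12*13 + 3
13 = 4*3 + 1
3 = 3*1 + 0  (stop)
So 159/13 = [12; 4, 3].

[12; 4, 3]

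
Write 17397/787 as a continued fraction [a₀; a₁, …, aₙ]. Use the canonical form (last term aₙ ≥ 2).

17397 = 22×787 + 83
787 = 9×83 + 40
83 = 2×40 + 3
40 = 13×3 + 1
3 = 3×1 + 0  (stop)
So 17397/787 = [22; 9, 2, 13, 3].

[22; 9, 2, 13, 3]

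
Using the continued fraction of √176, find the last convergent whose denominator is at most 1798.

21107/1591

√176 = [13; 3, 1, 3, 26, …] (period length 4).
Convergents:
  p_0/q_0 = 13/1
  p_1/q_1 = 40/3
  p_2/q_2 = 53/4
  p_3/q_3 = 199/15
  p_4/q_4 = 5227/394
  p_5/q_5 = 15880/1197
  p_6/q_6 = 21107/1591
  p_7/q_7 = 79201/5970
q_6 = 1591 ≤ 1798 < 5970 = q_7, so the answer is 21107/1591.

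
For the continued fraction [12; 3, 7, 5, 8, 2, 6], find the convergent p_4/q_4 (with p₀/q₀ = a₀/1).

11407/926

Using pₖ = aₖpₖ₋₁ + pₖ₋₂, qₖ = aₖqₖ₋₁ + qₖ₋₂ (with p₋₁=1, p₋₂=0, q₋₁=0, q₋₂=1):
  k=0: a=12, p=12, q=1
  k=1: a=3, p=37, q=3
  k=2: a=7, p=271, q=22
  k=3: a=5, p=1392, q=113
  k=4: a=8, p=11407, q=926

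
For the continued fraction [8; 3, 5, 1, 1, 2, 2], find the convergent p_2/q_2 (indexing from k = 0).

Using pₖ = aₖpₖ₋₁ + pₖ₋₂, qₖ = aₖqₖ₋₁ + qₖ₋₂ (with p₋₁=1, p₋₂=0, q₋₁=0, q₋₂=1):
  k=0: a=8, p=8, q=1
  k=1: a=3, p=25, q=3
  k=2: a=5, p=133, q=16

133/16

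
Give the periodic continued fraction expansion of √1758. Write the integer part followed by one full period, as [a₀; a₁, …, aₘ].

a₀ = ⌊√1758⌋ = 41.
With m₀=0, d₀=1 and mₖ₊₁ = dₖaₖ − mₖ, dₖ₊₁ = (n − mₖ₊₁²)/dₖ, aₖ₊₁ = ⌊(a₀+mₖ₊₁)/dₖ₊₁⌋:
  k=1: m=41, d=77, a=1
  k=2: m=36, d=6, a=12
  k=3: m=36, d=77, a=1
  k=4: m=41, d=1, a=82
d=1 and a=2a₀=82 at k=4, so the next step gives (m, d) = (41, 77) again — its k=1 value — and the period has length 4.

[41; 1, 12, 1, 82]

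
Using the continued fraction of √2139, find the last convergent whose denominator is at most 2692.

√2139 = [46; 4, 92, …] (period length 2).
Convergents:
  p_0/q_0 = 46/1
  p_1/q_1 = 185/4
  p_2/q_2 = 17066/369
  p_3/q_3 = 68449/1480
  p_4/q_4 = 6314374/136529
q_3 = 1480 ≤ 2692 < 136529 = q_4, so the answer is 68449/1480.

68449/1480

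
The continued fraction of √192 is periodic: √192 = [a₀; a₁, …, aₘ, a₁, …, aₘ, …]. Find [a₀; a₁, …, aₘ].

[13; 1, 5, 1, 26]

a₀ = ⌊√192⌋ = 13.
With m₀=0, d₀=1 and mₖ₊₁ = dₖaₖ − mₖ, dₖ₊₁ = (n − mₖ₊₁²)/dₖ, aₖ₊₁ = ⌊(a₀+mₖ₊₁)/dₖ₊₁⌋:
  k=1: m=13, d=23, a=1
  k=2: m=10, d=4, a=5
  k=3: m=10, d=23, a=1
  k=4: m=13, d=1, a=26
d=1 and a=2a₀=26 at k=4, so the next step gives (m, d) = (13, 23) again — its k=1 value — and the period has length 4.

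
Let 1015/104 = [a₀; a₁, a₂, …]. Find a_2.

1015 = 9·104 + 79   →  a_0 = 9
104 = 1·79 + 25   →  a_1 = 1
79 = 3·25 + 4   →  a_2 = 3

3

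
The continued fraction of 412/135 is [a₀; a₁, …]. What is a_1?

412 = 3·135 + 7   →  a_0 = 3
135 = 19·7 + 2   →  a_1 = 19

19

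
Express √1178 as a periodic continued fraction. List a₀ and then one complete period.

a₀ = ⌊√1178⌋ = 34.
With m₀=0, d₀=1 and mₖ₊₁ = dₖaₖ − mₖ, dₖ₊₁ = (n − mₖ₊₁²)/dₖ, aₖ₊₁ = ⌊(a₀+mₖ₊₁)/dₖ₊₁⌋:
  k=1: m=34, d=22, a=3
  k=2: m=32, d=7, a=9
  k=3: m=31, d=31, a=2
  k=4: m=31, d=7, a=9
  k=5: m=32, d=22, a=3
  k=6: m=34, d=1, a=68
d=1 and a=2a₀=68 at k=6, so the next step gives (m, d) = (34, 22) again — its k=1 value — and the period has length 6.

[34; 3, 9, 2, 9, 3, 68]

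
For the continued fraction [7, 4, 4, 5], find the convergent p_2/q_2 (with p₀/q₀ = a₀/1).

123/17

Using pₖ = aₖpₖ₋₁ + pₖ₋₂, qₖ = aₖqₖ₋₁ + qₖ₋₂ (with p₋₁=1, p₋₂=0, q₋₁=0, q₋₂=1):
  k=0: a=7, p=7, q=1
  k=1: a=4, p=29, q=4
  k=2: a=4, p=123, q=17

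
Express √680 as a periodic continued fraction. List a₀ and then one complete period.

a₀ = ⌊√680⌋ = 26.
With m₀=0, d₀=1 and mₖ₊₁ = dₖaₖ − mₖ, dₖ₊₁ = (n − mₖ₊₁²)/dₖ, aₖ₊₁ = ⌊(a₀+mₖ₊₁)/dₖ₊₁⌋:
  k=1: m=26, d=4, a=13
  k=2: m=26, d=1, a=52
d=1 and a=2a₀=52 at k=2, so the next step gives (m, d) = (26, 4) again — its k=1 value — and the period has length 2.

[26; 13, 52]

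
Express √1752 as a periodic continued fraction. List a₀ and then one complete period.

[41; 1, 5, 1, 82]

a₀ = ⌊√1752⌋ = 41.
With m₀=0, d₀=1 and mₖ₊₁ = dₖaₖ − mₖ, dₖ₊₁ = (n − mₖ₊₁²)/dₖ, aₖ₊₁ = ⌊(a₀+mₖ₊₁)/dₖ₊₁⌋:
  k=1: m=41, d=71, a=1
  k=2: m=30, d=12, a=5
  k=3: m=30, d=71, a=1
  k=4: m=41, d=1, a=82
d=1 and a=2a₀=82 at k=4, so the next step gives (m, d) = (41, 71) again — its k=1 value — and the period has length 4.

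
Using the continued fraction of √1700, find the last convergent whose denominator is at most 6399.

√1700 = [41; 4, 3, 20, 3, 4, 82, …] (period length 6).
Convergents:
  p_0/q_0 = 41/1
  p_1/q_1 = 165/4
  p_2/q_2 = 536/13
  p_3/q_3 = 10885/264
  p_4/q_4 = 33191/805
  p_5/q_5 = 143649/3484
  p_6/q_6 = 11812409/286493
q_5 = 3484 ≤ 6399 < 286493 = q_6, so the answer is 143649/3484.

143649/3484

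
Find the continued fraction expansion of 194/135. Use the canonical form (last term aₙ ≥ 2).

[1; 2, 3, 2, 8]

194 = 1*135 + 59
135 = 2*59 + 17
59 = 3*17 + 8
17 = 2*8 + 1
8 = 8*1 + 0  (stop)
So 194/135 = [1; 2, 3, 2, 8].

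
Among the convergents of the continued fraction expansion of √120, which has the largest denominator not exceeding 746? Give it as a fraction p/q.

√120 = [10; 1, 20, …] (period length 2).
Convergents:
  p_0/q_0 = 10/1
  p_1/q_1 = 11/1
  p_2/q_2 = 230/21
  p_3/q_3 = 241/22
  p_4/q_4 = 5050/461
  p_5/q_5 = 5291/483
  p_6/q_6 = 110870/10121
q_5 = 483 ≤ 746 < 10121 = q_6, so the answer is 5291/483.

5291/483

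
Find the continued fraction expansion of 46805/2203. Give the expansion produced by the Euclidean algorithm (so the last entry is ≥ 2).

46805 = 21*2203 + 542
2203 = 4*542 + 35
542 = 15*35 + 17
35 = 2*17 + 1
17 = 17*1 + 0  (stop)
So 46805/2203 = [21; 4, 15, 2, 17].

[21; 4, 15, 2, 17]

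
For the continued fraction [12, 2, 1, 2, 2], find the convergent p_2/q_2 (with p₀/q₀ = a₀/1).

Using pₖ = aₖpₖ₋₁ + pₖ₋₂, qₖ = aₖqₖ₋₁ + qₖ₋₂ (with p₋₁=1, p₋₂=0, q₋₁=0, q₋₂=1):
  k=0: a=12, p=12, q=1
  k=1: a=2, p=25, q=2
  k=2: a=1, p=37, q=3

37/3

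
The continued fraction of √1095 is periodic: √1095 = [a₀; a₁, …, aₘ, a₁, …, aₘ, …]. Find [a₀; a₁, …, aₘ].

[33; 11, 66]

a₀ = ⌊√1095⌋ = 33.
With m₀=0, d₀=1 and mₖ₊₁ = dₖaₖ − mₖ, dₖ₊₁ = (n − mₖ₊₁²)/dₖ, aₖ₊₁ = ⌊(a₀+mₖ₊₁)/dₖ₊₁⌋:
  k=1: m=33, d=6, a=11
  k=2: m=33, d=1, a=66
d=1 and a=2a₀=66 at k=2, so the next step gives (m, d) = (33, 6) again — its k=1 value — and the period has length 2.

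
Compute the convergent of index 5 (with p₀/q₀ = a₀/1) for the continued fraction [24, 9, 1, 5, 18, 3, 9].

78933/3275

Using pₖ = aₖpₖ₋₁ + pₖ₋₂, qₖ = aₖqₖ₋₁ + qₖ₋₂ (with p₋₁=1, p₋₂=0, q₋₁=0, q₋₂=1):
  k=0: a=24, p=24, q=1
  k=1: a=9, p=217, q=9
  k=2: a=1, p=241, q=10
  k=3: a=5, p=1422, q=59
  k=4: a=18, p=25837, q=1072
  k=5: a=3, p=78933, q=3275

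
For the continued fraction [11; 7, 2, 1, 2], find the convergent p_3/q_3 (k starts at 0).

Using pₖ = aₖpₖ₋₁ + pₖ₋₂, qₖ = aₖqₖ₋₁ + qₖ₋₂ (with p₋₁=1, p₋₂=0, q₋₁=0, q₋₂=1):
  k=0: a=11, p=11, q=1
  k=1: a=7, p=78, q=7
  k=2: a=2, p=167, q=15
  k=3: a=1, p=245, q=22

245/22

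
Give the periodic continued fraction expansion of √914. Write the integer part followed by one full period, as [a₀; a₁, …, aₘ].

a₀ = ⌊√914⌋ = 30.
With m₀=0, d₀=1 and mₖ₊₁ = dₖaₖ − mₖ, dₖ₊₁ = (n − mₖ₊₁²)/dₖ, aₖ₊₁ = ⌊(a₀+mₖ₊₁)/dₖ₊₁⌋:
  k=1: m=30, d=14, a=4
  k=2: m=26, d=17, a=3
  k=3: m=25, d=17, a=3
  k=4: m=26, d=14, a=4
  k=5: m=30, d=1, a=60
d=1 and a=2a₀=60 at k=5, so the next step gives (m, d) = (30, 14) again — its k=1 value — and the period has length 5.

[30; 4, 3, 3, 4, 60]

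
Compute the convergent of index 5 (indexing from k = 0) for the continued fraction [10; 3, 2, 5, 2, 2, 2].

2099/204

Using pₖ = aₖpₖ₋₁ + pₖ₋₂, qₖ = aₖqₖ₋₁ + qₖ₋₂ (with p₋₁=1, p₋₂=0, q₋₁=0, q₋₂=1):
  k=0: a=10, p=10, q=1
  k=1: a=3, p=31, q=3
  k=2: a=2, p=72, q=7
  k=3: a=5, p=391, q=38
  k=4: a=2, p=854, q=83
  k=5: a=2, p=2099, q=204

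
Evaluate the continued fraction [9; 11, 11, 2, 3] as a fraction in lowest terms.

8063/887

Fold from the inside: start with 3/1.
  2 + 1/3 = 7/3
  11 + 3/7 = 80/7
  11 + 7/80 = 887/80
  9 + 80/887 = 8063/887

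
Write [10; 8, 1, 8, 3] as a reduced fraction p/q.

Using pₖ = aₖpₖ₋₁ + pₖ₋₂ and qₖ = aₖqₖ₋₁ + qₖ₋₂:
  k=0: a=10, p=10, q=1
  k=1: a=8, p=81, q=8
  k=2: a=1, p=91, q=9
  k=3: a=8, p=809, q=80
  k=4: a=3, p=2518, q=249

2518/249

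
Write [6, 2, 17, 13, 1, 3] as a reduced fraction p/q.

12537/1933

Using pₖ = aₖpₖ₋₁ + pₖ₋₂ and qₖ = aₖqₖ₋₁ + qₖ₋₂:
  k=0: a=6, p=6, q=1
  k=1: a=2, p=13, q=2
  k=2: a=17, p=227, q=35
  k=3: a=13, p=2964, q=457
  k=4: a=1, p=3191, q=492
  k=5: a=3, p=12537, q=1933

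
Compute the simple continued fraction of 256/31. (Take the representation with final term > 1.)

256 = 8·31 + 8
31 = 3·8 + 7
8 = 1·7 + 1
7 = 7·1 + 0  (stop)
So 256/31 = [8; 3, 1, 7].

[8; 3, 1, 7]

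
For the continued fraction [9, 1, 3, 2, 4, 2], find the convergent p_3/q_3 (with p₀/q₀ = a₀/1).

88/9

Using pₖ = aₖpₖ₋₁ + pₖ₋₂, qₖ = aₖqₖ₋₁ + qₖ₋₂ (with p₋₁=1, p₋₂=0, q₋₁=0, q₋₂=1):
  k=0: a=9, p=9, q=1
  k=1: a=1, p=10, q=1
  k=2: a=3, p=39, q=4
  k=3: a=2, p=88, q=9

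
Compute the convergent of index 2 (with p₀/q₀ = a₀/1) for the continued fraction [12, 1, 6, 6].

90/7

Using pₖ = aₖpₖ₋₁ + pₖ₋₂, qₖ = aₖqₖ₋₁ + qₖ₋₂ (with p₋₁=1, p₋₂=0, q₋₁=0, q₋₂=1):
  k=0: a=12, p=12, q=1
  k=1: a=1, p=13, q=1
  k=2: a=6, p=90, q=7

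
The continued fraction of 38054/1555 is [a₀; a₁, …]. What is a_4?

38054 = 24·1555 + 734   →  a_0 = 24
1555 = 2·734 + 87   →  a_1 = 2
734 = 8·87 + 38   →  a_2 = 8
87 = 2·38 + 11   →  a_3 = 2
38 = 3·11 + 5   →  a_4 = 3

3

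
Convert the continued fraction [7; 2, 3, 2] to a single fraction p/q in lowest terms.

Fold from the inside: start with 2/1.
  3 + 1/2 = 7/2
  2 + 2/7 = 16/7
  7 + 7/16 = 119/16

119/16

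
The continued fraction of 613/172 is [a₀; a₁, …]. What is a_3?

3

613 = 3·172 + 97   →  a_0 = 3
172 = 1·97 + 75   →  a_1 = 1
97 = 1·75 + 22   →  a_2 = 1
75 = 3·22 + 9   →  a_3 = 3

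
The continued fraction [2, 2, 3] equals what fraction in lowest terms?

Fold from the inside: start with 3/1.
  2 + 1/3 = 7/3
  2 + 3/7 = 17/7

17/7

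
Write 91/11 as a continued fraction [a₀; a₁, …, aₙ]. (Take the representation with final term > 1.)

[8; 3, 1, 2]

91 = 8·11 + 3
11 = 3·3 + 2
3 = 1·2 + 1
2 = 2·1 + 0  (stop)
So 91/11 = [8; 3, 1, 2].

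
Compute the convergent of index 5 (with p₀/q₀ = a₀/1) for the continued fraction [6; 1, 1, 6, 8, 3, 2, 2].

2164/331

Using pₖ = aₖpₖ₋₁ + pₖ₋₂, qₖ = aₖqₖ₋₁ + qₖ₋₂ (with p₋₁=1, p₋₂=0, q₋₁=0, q₋₂=1):
  k=0: a=6, p=6, q=1
  k=1: a=1, p=7, q=1
  k=2: a=1, p=13, q=2
  k=3: a=6, p=85, q=13
  k=4: a=8, p=693, q=106
  k=5: a=3, p=2164, q=331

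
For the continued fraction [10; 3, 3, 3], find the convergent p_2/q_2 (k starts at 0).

Using pₖ = aₖpₖ₋₁ + pₖ₋₂, qₖ = aₖqₖ₋₁ + qₖ₋₂ (with p₋₁=1, p₋₂=0, q₋₁=0, q₋₂=1):
  k=0: a=10, p=10, q=1
  k=1: a=3, p=31, q=3
  k=2: a=3, p=103, q=10

103/10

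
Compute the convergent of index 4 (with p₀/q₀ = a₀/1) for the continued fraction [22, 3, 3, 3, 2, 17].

1695/76

Using pₖ = aₖpₖ₋₁ + pₖ₋₂, qₖ = aₖqₖ₋₁ + qₖ₋₂ (with p₋₁=1, p₋₂=0, q₋₁=0, q₋₂=1):
  k=0: a=22, p=22, q=1
  k=1: a=3, p=67, q=3
  k=2: a=3, p=223, q=10
  k=3: a=3, p=736, q=33
  k=4: a=2, p=1695, q=76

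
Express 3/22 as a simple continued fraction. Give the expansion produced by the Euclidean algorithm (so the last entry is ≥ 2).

3 = 0*22 + 3
22 = 7*3 + 1
3 = 3*1 + 0  (stop)
So 3/22 = [0; 7, 3].

[0; 7, 3]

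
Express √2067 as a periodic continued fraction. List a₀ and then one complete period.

a₀ = ⌊√2067⌋ = 45.
With m₀=0, d₀=1 and mₖ₊₁ = dₖaₖ − mₖ, dₖ₊₁ = (n − mₖ₊₁²)/dₖ, aₖ₊₁ = ⌊(a₀+mₖ₊₁)/dₖ₊₁⌋:
  k=1: m=45, d=42, a=2
  k=2: m=39, d=13, a=6
  k=3: m=39, d=42, a=2
  k=4: m=45, d=1, a=90
d=1 and a=2a₀=90 at k=4, so the next step gives (m, d) = (45, 42) again — its k=1 value — and the period has length 4.

[45; 2, 6, 2, 90]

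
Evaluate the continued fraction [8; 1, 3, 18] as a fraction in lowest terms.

Fold from the inside: start with 18/1.
  3 + 1/18 = 55/18
  1 + 18/55 = 73/55
  8 + 55/73 = 639/73

639/73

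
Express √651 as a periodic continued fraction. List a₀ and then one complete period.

[25; 1, 1, 16, 1, 1, 50]

a₀ = ⌊√651⌋ = 25.
With m₀=0, d₀=1 and mₖ₊₁ = dₖaₖ − mₖ, dₖ₊₁ = (n − mₖ₊₁²)/dₖ, aₖ₊₁ = ⌊(a₀+mₖ₊₁)/dₖ₊₁⌋:
  k=1: m=25, d=26, a=1
  k=2: m=1, d=25, a=1
  k=3: m=24, d=3, a=16
  k=4: m=24, d=25, a=1
  k=5: m=1, d=26, a=1
  k=6: m=25, d=1, a=50
d=1 and a=2a₀=50 at k=6, so the next step gives (m, d) = (25, 26) again — its k=1 value — and the period has length 6.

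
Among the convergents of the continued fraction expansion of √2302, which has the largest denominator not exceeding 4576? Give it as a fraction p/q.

√2302 = [47; 1, 46, 1, 94, …] (period length 4).
Convergents:
  p_0/q_0 = 47/1
  p_1/q_1 = 48/1
  p_2/q_2 = 2255/47
  p_3/q_3 = 2303/48
  p_4/q_4 = 218737/4559
  p_5/q_5 = 221040/4607
q_4 = 4559 ≤ 4576 < 4607 = q_5, so the answer is 218737/4559.

218737/4559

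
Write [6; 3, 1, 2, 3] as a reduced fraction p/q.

232/37

Fold from the inside: start with 3/1.
  2 + 1/3 = 7/3
  1 + 3/7 = 10/7
  3 + 7/10 = 37/10
  6 + 10/37 = 232/37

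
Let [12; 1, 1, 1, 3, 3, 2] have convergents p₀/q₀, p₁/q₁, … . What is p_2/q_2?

Using pₖ = aₖpₖ₋₁ + pₖ₋₂, qₖ = aₖqₖ₋₁ + qₖ₋₂ (with p₋₁=1, p₋₂=0, q₋₁=0, q₋₂=1):
  k=0: a=12, p=12, q=1
  k=1: a=1, p=13, q=1
  k=2: a=1, p=25, q=2

25/2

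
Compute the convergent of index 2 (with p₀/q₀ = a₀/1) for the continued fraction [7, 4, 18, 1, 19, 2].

529/73

Using pₖ = aₖpₖ₋₁ + pₖ₋₂, qₖ = aₖqₖ₋₁ + qₖ₋₂ (with p₋₁=1, p₋₂=0, q₋₁=0, q₋₂=1):
  k=0: a=7, p=7, q=1
  k=1: a=4, p=29, q=4
  k=2: a=18, p=529, q=73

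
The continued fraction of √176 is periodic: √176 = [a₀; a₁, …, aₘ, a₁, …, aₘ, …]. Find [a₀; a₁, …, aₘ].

a₀ = ⌊√176⌋ = 13.

[13; 3, 1, 3, 26]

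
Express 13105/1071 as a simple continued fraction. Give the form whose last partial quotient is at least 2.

13105 = 12*1071 + 253
1071 = 4*253 + 59
253 = 4*59 + 17
59 = 3*17 + 8
17 = 2*8 + 1
8 = 8*1 + 0  (stop)
So 13105/1071 = [12; 4, 4, 3, 2, 8].

[12; 4, 4, 3, 2, 8]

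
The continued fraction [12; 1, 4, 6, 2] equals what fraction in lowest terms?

858/67

Using pₖ = aₖpₖ₋₁ + pₖ₋₂ and qₖ = aₖqₖ₋₁ + qₖ₋₂:
  k=0: a=12, p=12, q=1
  k=1: a=1, p=13, q=1
  k=2: a=4, p=64, q=5
  k=3: a=6, p=397, q=31
  k=4: a=2, p=858, q=67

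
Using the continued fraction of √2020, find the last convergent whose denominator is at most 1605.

√2020 = [44; 1, 16, 1, 88, …] (period length 4).
Convergents:
  p_0/q_0 = 44/1
  p_1/q_1 = 45/1
  p_2/q_2 = 764/17
  p_3/q_3 = 809/18
  p_4/q_4 = 71956/1601
  p_5/q_5 = 72765/1619
q_4 = 1601 ≤ 1605 < 1619 = q_5, so the answer is 71956/1601.

71956/1601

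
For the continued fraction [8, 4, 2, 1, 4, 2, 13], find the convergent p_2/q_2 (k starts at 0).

Using pₖ = aₖpₖ₋₁ + pₖ₋₂, qₖ = aₖqₖ₋₁ + qₖ₋₂ (with p₋₁=1, p₋₂=0, q₋₁=0, q₋₂=1):
  k=0: a=8, p=8, q=1
  k=1: a=4, p=33, q=4
  k=2: a=2, p=74, q=9

74/9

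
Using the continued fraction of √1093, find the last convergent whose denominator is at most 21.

√1093 = [33; 16, 1, 1, 16, 66, …] (period length 5).
Convergents:
  p_0/q_0 = 33/1
  p_1/q_1 = 529/16
  p_2/q_2 = 562/17
  p_3/q_3 = 1091/33
q_2 = 17 ≤ 21 < 33 = q_3, so the answer is 562/17.

562/17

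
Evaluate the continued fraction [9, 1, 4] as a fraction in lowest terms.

49/5

Fold from the inside: start with 4/1.
  1 + 1/4 = 5/4
  9 + 4/5 = 49/5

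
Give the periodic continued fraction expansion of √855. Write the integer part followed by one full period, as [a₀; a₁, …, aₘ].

[29; 4, 6, 4, 58]

a₀ = ⌊√855⌋ = 29.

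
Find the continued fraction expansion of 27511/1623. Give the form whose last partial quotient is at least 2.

27511 = 16×1623 + 1543
1623 = 1×1543 + 80
1543 = 19×80 + 23
80 = 3×23 + 11
23 = 2×11 + 1
11 = 11×1 + 0  (stop)
So 27511/1623 = [16; 1, 19, 3, 2, 11].

[16; 1, 19, 3, 2, 11]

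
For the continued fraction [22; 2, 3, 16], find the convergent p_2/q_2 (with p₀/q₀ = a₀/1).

157/7

Using pₖ = aₖpₖ₋₁ + pₖ₋₂, qₖ = aₖqₖ₋₁ + qₖ₋₂ (with p₋₁=1, p₋₂=0, q₋₁=0, q₋₂=1):
  k=0: a=22, p=22, q=1
  k=1: a=2, p=45, q=2
  k=2: a=3, p=157, q=7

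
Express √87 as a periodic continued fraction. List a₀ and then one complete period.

[9; 3, 18]

a₀ = ⌊√87⌋ = 9.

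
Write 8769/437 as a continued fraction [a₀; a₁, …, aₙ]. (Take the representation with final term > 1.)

8769 = 20*437 + 29
437 = 15*29 + 2
29 = 14*2 + 1
2 = 2*1 + 0  (stop)
So 8769/437 = [20; 15, 14, 2].

[20; 15, 14, 2]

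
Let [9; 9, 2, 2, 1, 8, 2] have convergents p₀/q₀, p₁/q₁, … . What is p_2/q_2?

Using pₖ = aₖpₖ₋₁ + pₖ₋₂, qₖ = aₖqₖ₋₁ + qₖ₋₂ (with p₋₁=1, p₋₂=0, q₋₁=0, q₋₂=1):
  k=0: a=9, p=9, q=1
  k=1: a=9, p=82, q=9
  k=2: a=2, p=173, q=19

173/19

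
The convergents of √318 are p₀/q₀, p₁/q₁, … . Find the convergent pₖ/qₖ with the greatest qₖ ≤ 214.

√318 = [17; 1, 4, 1, 34, …] (period length 4).
Convergents:
  p_0/q_0 = 17/1
  p_1/q_1 = 18/1
  p_2/q_2 = 89/5
  p_3/q_3 = 107/6
  p_4/q_4 = 3727/209
  p_5/q_5 = 3834/215
q_4 = 209 ≤ 214 < 215 = q_5, so the answer is 3727/209.

3727/209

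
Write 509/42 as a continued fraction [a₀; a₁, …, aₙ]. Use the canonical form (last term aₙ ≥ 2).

[12; 8, 2, 2]

509 = 12·42 + 5
42 = 8·5 + 2
5 = 2·2 + 1
2 = 2·1 + 0  (stop)
So 509/42 = [12; 8, 2, 2].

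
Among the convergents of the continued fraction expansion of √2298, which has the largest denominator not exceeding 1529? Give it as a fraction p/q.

√2298 = [47; 1, 14, 1, 94, …] (period length 4).
Convergents:
  p_0/q_0 = 47/1
  p_1/q_1 = 48/1
  p_2/q_2 = 719/15
  p_3/q_3 = 767/16
  p_4/q_4 = 72817/1519
  p_5/q_5 = 73584/1535
q_4 = 1519 ≤ 1529 < 1535 = q_5, so the answer is 72817/1519.

72817/1519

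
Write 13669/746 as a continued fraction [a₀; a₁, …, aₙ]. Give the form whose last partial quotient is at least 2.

13669 = 18×746 + 241
746 = 3×241 + 23
241 = 10×23 + 11
23 = 2×11 + 1
11 = 11×1 + 0  (stop)
So 13669/746 = [18; 3, 10, 2, 11].

[18; 3, 10, 2, 11]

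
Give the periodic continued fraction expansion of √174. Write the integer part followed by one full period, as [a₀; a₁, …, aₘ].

[13; 5, 4, 5, 26]

a₀ = ⌊√174⌋ = 13.
With m₀=0, d₀=1 and mₖ₊₁ = dₖaₖ − mₖ, dₖ₊₁ = (n − mₖ₊₁²)/dₖ, aₖ₊₁ = ⌊(a₀+mₖ₊₁)/dₖ₊₁⌋:
  k=1: m=13, d=5, a=5
  k=2: m=12, d=6, a=4
  k=3: m=12, d=5, a=5
  k=4: m=13, d=1, a=26
d=1 and a=2a₀=26 at k=4, so the next step gives (m, d) = (13, 5) again — its k=1 value — and the period has length 4.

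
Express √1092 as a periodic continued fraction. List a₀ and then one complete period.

[33; 22, 66]

a₀ = ⌊√1092⌋ = 33.
With m₀=0, d₀=1 and mₖ₊₁ = dₖaₖ − mₖ, dₖ₊₁ = (n − mₖ₊₁²)/dₖ, aₖ₊₁ = ⌊(a₀+mₖ₊₁)/dₖ₊₁⌋:
  k=1: m=33, d=3, a=22
  k=2: m=33, d=1, a=66
d=1 and a=2a₀=66 at k=2, so the next step gives (m, d) = (33, 3) again — its k=1 value — and the period has length 2.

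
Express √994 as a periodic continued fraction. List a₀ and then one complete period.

a₀ = ⌊√994⌋ = 31.
With m₀=0, d₀=1 and mₖ₊₁ = dₖaₖ − mₖ, dₖ₊₁ = (n − mₖ₊₁²)/dₖ, aₖ₊₁ = ⌊(a₀+mₖ₊₁)/dₖ₊₁⌋:
  k=1: m=31, d=33, a=1
  k=2: m=2, d=30, a=1
  k=3: m=28, d=7, a=8
  k=4: m=28, d=30, a=1
  k=5: m=2, d=33, a=1
  k=6: m=31, d=1, a=62
d=1 and a=2a₀=62 at k=6, so the next step gives (m, d) = (31, 33) again — its k=1 value — and the period has length 6.

[31; 1, 1, 8, 1, 1, 62]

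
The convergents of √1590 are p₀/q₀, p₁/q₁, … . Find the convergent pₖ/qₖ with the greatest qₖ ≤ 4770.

√1590 = [39; 1, 6, 1, 78, …] (period length 4).
Convergents:
  p_0/q_0 = 39/1
  p_1/q_1 = 40/1
  p_2/q_2 = 279/7
  p_3/q_3 = 319/8
  p_4/q_4 = 25161/631
  p_5/q_5 = 25480/639
  p_6/q_6 = 178041/4465
  p_7/q_7 = 203521/5104
q_6 = 4465 ≤ 4770 < 5104 = q_7, so the answer is 178041/4465.

178041/4465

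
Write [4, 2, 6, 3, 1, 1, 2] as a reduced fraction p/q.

1089/244

Fold from the inside: start with 2/1.
  1 + 1/2 = 3/2
  1 + 2/3 = 5/3
  3 + 3/5 = 18/5
  6 + 5/18 = 113/18
  2 + 18/113 = 244/113
  4 + 113/244 = 1089/244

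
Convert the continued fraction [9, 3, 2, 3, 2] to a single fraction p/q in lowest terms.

Fold from the inside: start with 2/1.
  3 + 1/2 = 7/2
  2 + 2/7 = 16/7
  3 + 7/16 = 55/16
  9 + 16/55 = 511/55

511/55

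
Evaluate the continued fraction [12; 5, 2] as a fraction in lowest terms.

134/11

Fold from the inside: start with 2/1.
  5 + 1/2 = 11/2
  12 + 2/11 = 134/11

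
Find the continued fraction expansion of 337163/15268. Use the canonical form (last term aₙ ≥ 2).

[22; 12, 19, 1, 3, 1, 12]

337163 = 22×15268 + 1267
15268 = 12×1267 + 64
1267 = 19×64 + 51
64 = 1×51 + 13
51 = 3×13 + 12
13 = 1×12 + 1
12 = 12×1 + 0  (stop)
So 337163/15268 = [22; 12, 19, 1, 3, 1, 12].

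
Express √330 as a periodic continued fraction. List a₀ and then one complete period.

[18; 6, 36]

a₀ = ⌊√330⌋ = 18.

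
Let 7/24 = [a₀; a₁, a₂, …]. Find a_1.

7 = 0·24 + 7   →  a_0 = 0
24 = 3·7 + 3   →  a_1 = 3

3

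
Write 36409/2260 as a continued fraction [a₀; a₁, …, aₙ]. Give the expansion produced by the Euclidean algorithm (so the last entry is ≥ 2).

[16; 9, 13, 9, 2]

36409 = 16·2260 + 249
2260 = 9·249 + 19
249 = 13·19 + 2
19 = 9·2 + 1
2 = 2·1 + 0  (stop)
So 36409/2260 = [16; 9, 13, 9, 2].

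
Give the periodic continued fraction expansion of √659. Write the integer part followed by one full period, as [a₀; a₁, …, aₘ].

[25; 1, 2, 25, 2, 1, 50]

a₀ = ⌊√659⌋ = 25.
With m₀=0, d₀=1 and mₖ₊₁ = dₖaₖ − mₖ, dₖ₊₁ = (n − mₖ₊₁²)/dₖ, aₖ₊₁ = ⌊(a₀+mₖ₊₁)/dₖ₊₁⌋:
  k=1: m=25, d=34, a=1
  k=2: m=9, d=17, a=2
  k=3: m=25, d=2, a=25
  k=4: m=25, d=17, a=2
  k=5: m=9, d=34, a=1
  k=6: m=25, d=1, a=50
d=1 and a=2a₀=50 at k=6, so the next step gives (m, d) = (25, 34) again — its k=1 value — and the period has length 6.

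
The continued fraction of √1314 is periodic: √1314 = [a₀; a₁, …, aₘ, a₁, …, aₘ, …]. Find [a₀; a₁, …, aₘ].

a₀ = ⌊√1314⌋ = 36.

[36; 4, 72]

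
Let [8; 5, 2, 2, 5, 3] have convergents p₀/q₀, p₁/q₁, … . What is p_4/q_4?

1195/146

Using pₖ = aₖpₖ₋₁ + pₖ₋₂, qₖ = aₖqₖ₋₁ + qₖ₋₂ (with p₋₁=1, p₋₂=0, q₋₁=0, q₋₂=1):
  k=0: a=8, p=8, q=1
  k=1: a=5, p=41, q=5
  k=2: a=2, p=90, q=11
  k=3: a=2, p=221, q=27
  k=4: a=5, p=1195, q=146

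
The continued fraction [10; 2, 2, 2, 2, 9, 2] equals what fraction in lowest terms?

5988/575

Fold from the inside: start with 2/1.
  9 + 1/2 = 19/2
  2 + 2/19 = 40/19
  2 + 19/40 = 99/40
  2 + 40/99 = 238/99
  2 + 99/238 = 575/238
  10 + 238/575 = 5988/575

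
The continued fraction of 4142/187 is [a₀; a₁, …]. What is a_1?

6

4142 = 22·187 + 28   →  a_0 = 22
187 = 6·28 + 19   →  a_1 = 6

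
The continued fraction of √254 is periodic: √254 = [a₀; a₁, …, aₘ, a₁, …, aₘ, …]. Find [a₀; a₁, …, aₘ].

[15; 1, 14, 1, 30]

a₀ = ⌊√254⌋ = 15.
With m₀=0, d₀=1 and mₖ₊₁ = dₖaₖ − mₖ, dₖ₊₁ = (n − mₖ₊₁²)/dₖ, aₖ₊₁ = ⌊(a₀+mₖ₊₁)/dₖ₊₁⌋:
  k=1: m=15, d=29, a=1
  k=2: m=14, d=2, a=14
  k=3: m=14, d=29, a=1
  k=4: m=15, d=1, a=30
d=1 and a=2a₀=30 at k=4, so the next step gives (m, d) = (15, 29) again — its k=1 value — and the period has length 4.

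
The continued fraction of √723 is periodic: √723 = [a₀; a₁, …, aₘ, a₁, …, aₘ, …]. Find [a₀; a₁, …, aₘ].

a₀ = ⌊√723⌋ = 26.
With m₀=0, d₀=1 and mₖ₊₁ = dₖaₖ − mₖ, dₖ₊₁ = (n − mₖ₊₁²)/dₖ, aₖ₊₁ = ⌊(a₀+mₖ₊₁)/dₖ₊₁⌋:
  k=1: m=26, d=47, a=1
  k=2: m=21, d=6, a=7
  k=3: m=21, d=47, a=1
  k=4: m=26, d=1, a=52
d=1 and a=2a₀=52 at k=4, so the next step gives (m, d) = (26, 47) again — its k=1 value — and the period has length 4.

[26; 1, 7, 1, 52]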